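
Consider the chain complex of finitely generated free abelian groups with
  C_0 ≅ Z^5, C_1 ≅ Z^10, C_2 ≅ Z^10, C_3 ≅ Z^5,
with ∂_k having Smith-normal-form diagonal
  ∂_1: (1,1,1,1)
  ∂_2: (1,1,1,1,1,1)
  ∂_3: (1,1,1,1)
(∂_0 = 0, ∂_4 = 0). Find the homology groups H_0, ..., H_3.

H_0 = Z,  H_1 = 0,  H_2 = 0,  H_3 = Z.

H_0: b_0 = 5 − 0 − 4 = 1; torsion from ∂_1 factors > 1: none. So H_0 = Z.
H_1: b_1 = 10 − 4 − 6 = 0; torsion from ∂_2 factors > 1: none. So H_1 = 0.
H_2: b_2 = 10 − 6 − 4 = 0; torsion from ∂_3 factors > 1: none. So H_2 = 0.
H_3: b_3 = 5 − 4 − 0 = 1; torsion from ∂_4 factors > 1: none. So H_3 = Z.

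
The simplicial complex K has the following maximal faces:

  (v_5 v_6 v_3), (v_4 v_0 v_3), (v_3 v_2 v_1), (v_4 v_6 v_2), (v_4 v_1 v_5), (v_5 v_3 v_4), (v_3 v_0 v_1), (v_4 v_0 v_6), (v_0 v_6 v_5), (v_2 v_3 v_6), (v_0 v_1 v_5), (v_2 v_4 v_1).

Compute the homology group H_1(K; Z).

H_1 = Z/2Z.

Order the vertices as v_0 < v_1 < v_2 < v_3 < v_4 < v_5 < v_6. Listing each simplex with vertices in this order, K has dimension 2 with simplices:

  0-simplices (7): [v_0], [v_1], [v_2], [v_3], [v_4], [v_5], [v_6]
  1-simplices (18): (18 of them)
  2-simplices (12): (12 of them)

giving chain groups C_0 ≅ Z^7, C_1 ≅ Z^18, C_2 ≅ Z^12.

∂_1: C_1 → C_0 maps an edge to its endpoints' difference, ∂[p,q] = q − p. For instance
  ∂[v_1,v_2] = [v_2] − [v_1].
As a 7×18 matrix over Z this has rank 6, with invariant factors (1,1,1,1,1,1).

Boundary ∂_2: C_2 → C_1 maps a triangle to the signed sum of its edges. For instance
  ∂[v_1,v_4,v_5] = [v_4,v_5] − [v_1,v_5] + [v_1,v_4],
  ∂[v_0,v_1,v_3] = [v_1,v_3] − [v_0,v_3] + [v_0,v_1].
As a 18×12 matrix over Z this has rank 12, with invariant factors (1,1,1,1,1,1,1,1,1,1,1,2).

Reading off H_k = ker ∂_k / im ∂_{k+1}:

  H_1: rank ker ∂_1 − rank ∂_2 = (18 − 6) − 12 = 0, and ∂_2 has invariant factor 2 > 1, so H_1 = Z/2Z.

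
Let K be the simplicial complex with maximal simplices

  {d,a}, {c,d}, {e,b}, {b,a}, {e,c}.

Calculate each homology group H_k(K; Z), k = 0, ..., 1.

K has 5 vertices, 5 edges.
rank ∂_0 = 0, rank ∂_1 = 4 ⇒ b_0 = 5 − 0 − 4 = 1; all invariant factors of ∂_1 are 1 so no torsion. So H_0 ≅ Z.
rank ∂_1 = 4, rank ∂_2 = 0 ⇒ b_1 = 5 − 4 − 0 = 1. So H_1 ≅ Z.

H_0 ≅ Z,  H_1 ≅ Z.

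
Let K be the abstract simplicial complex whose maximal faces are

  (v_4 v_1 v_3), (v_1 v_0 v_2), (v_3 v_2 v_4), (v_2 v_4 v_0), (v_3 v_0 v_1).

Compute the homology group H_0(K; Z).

H_0 ≅ Z.

Order the vertices as v_0 < v_1 < v_2 < v_3 < v_4. Listing each simplex with vertices in this order, K has dimension 2 with simplices:

  0-simplices (5): [v_0], [v_1], [v_2], [v_3], [v_4]
  1-simplices (10): [v_0,v_1], [v_0,v_2], [v_0,v_3], [v_0,v_4], [v_1,v_2], [v_1,v_3], [v_1,v_4], [v_2,v_3], [v_2,v_4], [v_3,v_4]
  2-simplices (5): [v_0,v_1,v_2], [v_0,v_1,v_3], [v_0,v_2,v_4], [v_1,v_3,v_4], [v_2,v_3,v_4]

so the chain groups are C_0 ≅ Z^5, C_1 ≅ Z^10, C_2 ≅ Z^5.

The boundary map ∂_1: C_1 → C_0 is given by ∂[p,q] = [q] − [p]. For instance
  ∂[v_3,v_4] = [v_4] − [v_3].
As a 5×10 matrix over Z this has rank 4, with invariant factors (1,1,1,1).

The boundary map ∂_2: C_2 → C_1 acts by ∂[p,q,r] = [q,r] − [p,r] + [p,q]. For instance
  ∂[v_0,v_1,v_2] = [v_1,v_2] − [v_0,v_2] + [v_0,v_1],
  ∂[v_0,v_2,v_4] = [v_2,v_4] − [v_0,v_4] + [v_0,v_2].
The 10×5 boundary matrix has rank 5 and Smith normal form diag(1,1,1,1,1).

Now H_k = ker ∂_k / im ∂_{k+1}, so:

  H_0: rank C_0 − rank ∂_1 = 5 − 4 = 1, and the invariant factors of ∂_1 are all 1, so H_0 = Z.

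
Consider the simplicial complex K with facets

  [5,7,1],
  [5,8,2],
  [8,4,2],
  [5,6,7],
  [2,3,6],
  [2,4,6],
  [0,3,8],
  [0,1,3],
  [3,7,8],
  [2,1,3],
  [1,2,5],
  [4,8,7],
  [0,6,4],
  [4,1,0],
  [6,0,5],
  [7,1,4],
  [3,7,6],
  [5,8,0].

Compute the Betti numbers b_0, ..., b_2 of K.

Fix the vertex order 0 < 1 < 2 < 3 < 4 < 5 < 6 < 7 < 8 and write every simplex with vertices in increasing order. Then dim K = 2 and the simplices of K are:

  0-simplices (9): [0], [1], [2], [3], [4], [5], [6], [7], [8]
  1-simplices (27): (27 of them)
  2-simplices (18): [0,1,3], [0,1,4], [0,3,8], [0,4,6], [0,5,6], [0,5,8], [1,2,3], [1,2,5], [1,4,7], [1,5,7], [2,3,6], [2,4,6], [2,4,8], [2,5,8], [3,6,7], [3,7,8], [4,7,8], [5,6,7]

Hence C_0 ≅ Z^9, C_1 ≅ Z^27, C_2 ≅ Z^18.

The boundary map ∂_1: C_1 → C_0 sends each edge [p,q] (with p < q) to q − p. For instance
  ∂[3,8] = [8] − [3].
The resulting 9×27 matrix has rank 8, and its Smith normal form has invariant factors (1,1,1,1,1,1,1,1).

Boundary ∂_2: C_2 → C_1 acts by ∂[p,q,r] = [q,r] − [p,r] + [p,q]. For instance
  ∂[4,7,8] = [7,8] − [4,8] + [4,7],
  ∂[3,6,7] = [6,7] − [3,7] + [3,6].
The resulting 27×18 matrix has rank 17, and its Smith normal form has invariant factors (1,1,1,1,1,1,1,1,1,1,1,1,1,1,1,1,1).

Computing H_k = (kernel of ∂_k) / (image of ∂_{k+1}):

  H_0: rank C_0 − rank ∂_1 = 9 − 8 = 1, and the invariant factors of ∂_1 are all 1, so H_0 ≅ Z.
  H_1: rank ker ∂_1 − rank ∂_2 = (27 − 8) − 17 = 2, and the invariant factors of ∂_2 are all 1, so H_1 ≅ Z^2.
  H_2: rank ker ∂_2 − rank ∂_3 = (18 − 17) − 0 = 1, and there is no ∂_3, so H_2 ≅ Z.

Hence the Betti numbers are b_0 = 1, b_1 = 2, b_2 = 1.

b_0 = 1, b_1 = 2, b_2 = 1.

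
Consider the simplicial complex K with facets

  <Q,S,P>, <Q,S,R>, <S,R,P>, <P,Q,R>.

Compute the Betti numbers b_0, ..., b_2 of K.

b_0 = 1, b_1 = 0, b_2 = 1.

We work with the vertex ordering P < Q < R < S. The simplices of K, each written with vertices in increasing order, are:

  0-simplices (4): P, Q, R, S
  1-simplices (6): PQ, PR, PS, QR, QS, RS
  2-simplices (4): PQR, PQS, PRS, QRS

so the chain groups are C_0 ≅ Z^4, C_1 ≅ Z^6, C_2 ≅ Z^4.

The boundary map ∂_1: C_1 → C_0 maps an edge to its endpoints' difference, ∂[p,q] = q − p. For instance
  ∂QS = S − Q.
This gives a 4×6 integer matrix of rank 3; reducing to Smith normal form yields diagonal entries (1,1,1).

Boundary ∂_2: C_2 → C_1 acts by ∂[p,q,r] = [q,r] − [p,r] + [p,q]. For instance
  ∂PQS = QS − PS + PQ,
  ∂PRS = RS − PS + PR.
The resulting 6×4 matrix has rank 3, and its Smith normal form has invariant factors (1,1,1).

Computing H_k = (kernel of ∂_k) / (image of ∂_{k+1}):

  H_0: rank C_0 − rank ∂_1 = 4 − 3 = 1, and the invariant factors of ∂_1 are all 1, so H_0 = Z.
  H_1: rank ker ∂_1 − rank ∂_2 = (6 − 3) − 3 = 0, and the invariant factors of ∂_2 are all 1, so H_1 = 0.
  H_2: rank ker ∂_2 − rank ∂_3 = (4 − 3) − 0 = 1, and there is no ∂_3, so H_2 = Z.

Hence the Betti numbers are b_0 = 1, b_1 = 0, b_2 = 1.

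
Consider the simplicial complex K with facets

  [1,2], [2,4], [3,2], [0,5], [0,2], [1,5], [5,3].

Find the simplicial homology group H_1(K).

H_1 ≅ Z^2.

We work with the vertex ordering 0 < 1 < 2 < 3 < 4 < 5. The simplices of K, each written with vertices in increasing order, are:

  0-simplices (6): [0], [1], [2], [3], [4], [5]
  1-simplices (7): [0,2], [0,5], [1,2], [1,5], [2,3], [2,4], [3,5]

Hence C_0 ≅ Z^6, C_1 ≅ Z^7.

The boundary map ∂_1: C_1 → C_0 sends each edge [p,q] (with p < q) to q − p. For instance
  ∂[0,5] = [5] − [0].
This gives a 6×7 integer matrix of rank 5; reducing to Smith normal form yields diagonal entries (1,1,1,1,1).

From H_k ≅ ker(∂_k) / im(∂_{k+1}) we obtain:

  H_1: rank ker ∂_1 − rank ∂_2 = (7 − 5) − 0 = 2, and there is no ∂_2, so H_1 = Z^2.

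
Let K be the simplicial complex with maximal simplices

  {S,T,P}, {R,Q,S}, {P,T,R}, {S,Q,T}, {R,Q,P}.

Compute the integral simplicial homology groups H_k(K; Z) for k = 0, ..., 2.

K has 5 vertices, 10 edges, 5 triangles.
rank ∂_0 = 0, rank ∂_1 = 4 ⇒ b_0 = 5 − 0 − 4 = 1; all invariant factors of ∂_1 are 1 so no torsion. So H_0 = Z.
rank ∂_1 = 4, rank ∂_2 = 5 ⇒ b_1 = 10 − 4 − 5 = 1; all invariant factors of ∂_2 are 1 so no torsion. So H_1 = Z.
rank ∂_2 = 5, rank ∂_3 = 0 ⇒ b_2 = 5 − 5 − 0 = 0. So H_2 = 0.

H_0 = Z,  H_1 = Z,  H_2 = 0.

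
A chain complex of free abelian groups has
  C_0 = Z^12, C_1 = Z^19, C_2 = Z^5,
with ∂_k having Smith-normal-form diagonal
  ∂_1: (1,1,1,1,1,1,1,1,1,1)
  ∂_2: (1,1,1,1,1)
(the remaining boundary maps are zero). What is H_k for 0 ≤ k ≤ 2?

H_0 = Z^2,  H_1 = Z^4,  H_2 = 0.

H_0: b_0 = 12 − 0 − 10 = 2; torsion from ∂_1 factors > 1: none. So H_0 = Z^2.
H_1: b_1 = 19 − 10 − 5 = 4; torsion from ∂_2 factors > 1: none. So H_1 = Z^4.
H_2: b_2 = 5 − 5 − 0 = 0; torsion from ∂_3 factors > 1: none. So H_2 = 0.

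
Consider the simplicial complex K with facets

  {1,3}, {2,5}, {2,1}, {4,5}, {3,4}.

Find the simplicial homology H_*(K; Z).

H_0 ≅ Z,  H_1 ≅ Z.

Take the total order 1 < 2 < 3 < 4 < 5 on the vertex set. Then K (dimension 1) consists of the simplices:

  0-simplices (5): [1], [2], [3], [4], [5]
  1-simplices (5): [1,2], [1,3], [2,5], [3,4], [4,5]

giving chain groups C_0 ≅ Z^5, C_1 ≅ Z^5.

Boundary ∂_1: C_1 → C_0 maps an edge to its endpoints' difference, ∂[p,q] = q − p. For instance
  ∂[1,2] = [2] − [1].
This gives a 5×5 integer matrix of rank 4; reducing to Smith normal form yields diagonal entries (1,1,1,1).

Reading off H_k = ker ∂_k / im ∂_{k+1}:

  H_0: rank C_0 − rank ∂_1 = 5 − 4 = 1, and the invariant factors of ∂_1 are all 1, so H_0 ≅ Z.
  H_1: rank ker ∂_1 − rank ∂_2 = (5 − 4) − 0 = 1, and there is no ∂_2, so H_1 ≅ Z.

As a check, the Euler characteristic is 5 − 5 = 0, which agrees with 1 − 1 = 0.
(K is a triangulation of the circle S^1.)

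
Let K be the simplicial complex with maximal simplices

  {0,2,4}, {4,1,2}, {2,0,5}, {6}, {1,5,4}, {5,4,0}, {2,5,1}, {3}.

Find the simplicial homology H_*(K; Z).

Fix the vertex order 0 < 1 < 2 < 3 < 4 < 5 < 6 and write every simplex with vertices in increasing order. Then dim K = 2 and the simplices of K are:

  0-simplices (7): [0], [1], [2], [3], [4], [5], [6]
  1-simplices (9): [0,2], [0,4], [0,5], [1,2], [1,4], [1,5], [2,4], [2,5], [4,5]
  2-simplices (6): [0,2,4], [0,2,5], [0,4,5], [1,2,4], [1,2,5], [1,4,5]

so the chain groups are C_0 ≅ Z^7, C_1 ≅ Z^9, C_2 ≅ Z^6.

∂_1: C_1 → C_0 maps an edge to its endpoints' difference, ∂[p,q] = q − p. For instance
  ∂[4,5] = [5] − [4].
This gives a 7×9 integer matrix of rank 4; reducing to Smith normal form yields diagonal entries (1,1,1,1).

Boundary ∂_2: C_2 → C_1 maps a triangle to the signed sum of its edges. For instance
  ∂[0,4,5] = [4,5] − [0,5] + [0,4],
  ∂[0,2,5] = [2,5] − [0,5] + [0,2].
This gives a 9×6 integer matrix of rank 5; reducing to Smith normal form yields diagonal entries (1,1,1,1,1).

Now H_k = ker ∂_k / im ∂_{k+1}, so:

  H_0: rank C_0 − rank ∂_1 = 7 − 4 = 3, and the invariant factors of ∂_1 are all 1, so H_0 = Z^3.
  H_1: rank ker ∂_1 − rank ∂_2 = (9 − 4) − 5 = 0, and the invariant factors of ∂_2 are all 1, so H_1 = 0.
  H_2: rank ker ∂_2 − rank ∂_3 = (6 − 5) − 0 = 1, and there is no ∂_3, so H_2 = Z.

(K is a triangulation of the disjoint union of a set of 2 points and the 2-sphere S^2.)

H_0 = Z^3,  H_1 = 0,  H_2 = Z.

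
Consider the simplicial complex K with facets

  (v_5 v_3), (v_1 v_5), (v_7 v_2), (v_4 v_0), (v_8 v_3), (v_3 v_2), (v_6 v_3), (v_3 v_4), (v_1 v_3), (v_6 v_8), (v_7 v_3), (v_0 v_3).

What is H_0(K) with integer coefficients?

Fix the vertex order v_0 < v_1 < v_2 < v_3 < v_4 < v_5 < v_6 < v_7 < v_8 and write every simplex with vertices in increasing order. Then dim K = 1 and the simplices of K are:

  0-simplices (9): [v_0], [v_1], [v_2], [v_3], [v_4], [v_5], [v_6], [v_7], [v_8]
  1-simplices (12): [v_0,v_3], [v_0,v_4], [v_1,v_3], [v_1,v_5], [v_2,v_3], [v_2,v_7], [v_3,v_4], [v_3,v_5], [v_3,v_6], [v_3,v_7], [v_3,v_8], [v_6,v_8]

giving chain groups C_0 ≅ Z^9, C_1 ≅ Z^12.

∂_1: C_1 → C_0 is given by ∂[p,q] = [q] − [p]. For instance
  ∂[v_3,v_4] = [v_4] − [v_3].
As a 9×12 matrix over Z this has rank 8, with invariant factors (1,1,1,1,1,1,1,1).

Now H_k = ker ∂_k / im ∂_{k+1}, so:

  H_0: rank C_0 − rank ∂_1 = 9 − 8 = 1, and the invariant factors of ∂_1 are all 1, so H_0 ≅ Z.

H_0 = Z.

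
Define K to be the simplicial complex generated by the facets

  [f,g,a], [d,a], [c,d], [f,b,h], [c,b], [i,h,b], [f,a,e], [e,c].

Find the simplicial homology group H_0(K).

Fix the vertex order a < b < c < d < e < f < g < h < i and write every simplex with vertices in increasing order. Then dim K = 2 and the simplices of K are:

  0-simplices (9): a, b, c, d, e, f, g, h, i
  1-simplices (14): ad, ae, af, ag, bc, bf, bh, bi, cd, ce, ef, fg, fh, hi
  2-simplices (4): aef, afg, bfh, bhi

giving chain groups C_0 ≅ Z^9, C_1 ≅ Z^14, C_2 ≅ Z^4.

∂_1: C_1 → C_0 is given by ∂[p,q] = [q] − [p]. For instance
  ∂ef = f − e.
As a 9×14 matrix over Z this has rank 8, with invariant factors (1,1,1,1,1,1,1,1).

The boundary map ∂_2: C_2 → C_1 acts by ∂[p,q,r] = [q,r] − [p,r] + [p,q]. For instance
  ∂afg = fg − ag + af,
  ∂bhi = hi − bi + bh.
The resulting 14×4 matrix has rank 4, and its Smith normal form has invariant factors (1,1,1,1).

Now H_k = ker ∂_k / im ∂_{k+1}, so:

  H_0: rank C_0 − rank ∂_1 = 9 − 8 = 1, and the invariant factors of ∂_1 are all 1, so H_0 = Z.

H_0 = Z.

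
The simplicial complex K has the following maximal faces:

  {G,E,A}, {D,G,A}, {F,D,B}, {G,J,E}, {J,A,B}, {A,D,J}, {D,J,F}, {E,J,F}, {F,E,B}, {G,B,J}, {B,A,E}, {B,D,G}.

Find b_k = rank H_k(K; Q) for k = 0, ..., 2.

Take the total order A < B < D < E < F < G < J on the vertex set. Then K (dimension 2) consists of the simplices:

  0-simplices (7): A, B, D, E, F, G, J
  1-simplices (18): AB, AD, AE, AG, AJ, BD, BE, BF, BG, BJ, DF, DG, DJ, EF, EG, EJ, FJ, GJ
  2-simplices (12): ABE, ABJ, ADG, ADJ, AEG, BDF, BDG, BEF, BGJ, DFJ, EFJ, EGJ

giving chain groups C_0 ≅ Z^7, C_1 ≅ Z^18, C_2 ≅ Z^12.

Boundary ∂_1: C_1 → C_0 is given by ∂[p,q] = [q] − [p]. For instance
  ∂AG = G − A.
The 7×18 boundary matrix has rank 6 and Smith normal form diag(1,1,1,1,1,1).

Boundary ∂_2: C_2 → C_1 maps a triangle to the signed sum of its edges. For instance
  ∂BEF = EF − BF + BE,
  ∂ADJ = DJ − AJ + AD.
This gives a 18×12 integer matrix of rank 12; reducing to Smith normal form yields diagonal entries (1,1,1,1,1,1,1,1,1,1,1,2).

Computing H_k = (kernel of ∂_k) / (image of ∂_{k+1}):

  H_0: rank C_0 − rank ∂_1 = 7 − 6 = 1, and the invariant factors of ∂_1 are all 1, so H_0 ≅ Z.
  H_1: rank ker ∂_1 − rank ∂_2 = (18 − 6) − 12 = 0, and ∂_2 has invariant factor 2 > 1, so H_1 ≅ Z_2.
  H_2: rank ker ∂_2 − rank ∂_3 = (12 − 12) − 0 = 0, and there is no ∂_3, so H_2 ≅ 0.

(K is a triangulation of the real projective plane RP^2.)

Hence the Betti numbers are b_0 = 1, b_1 = 0, b_2 = 0.

b_0 = 1, b_1 = 0, b_2 = 0.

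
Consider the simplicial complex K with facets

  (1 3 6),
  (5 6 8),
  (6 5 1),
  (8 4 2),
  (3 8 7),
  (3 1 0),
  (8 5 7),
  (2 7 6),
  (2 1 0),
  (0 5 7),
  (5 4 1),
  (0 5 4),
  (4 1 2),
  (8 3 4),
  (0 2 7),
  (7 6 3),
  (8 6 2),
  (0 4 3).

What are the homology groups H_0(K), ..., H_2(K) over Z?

Fix the vertex order 0 < 1 < 2 < 3 < 4 < 5 < 6 < 7 < 8 and write every simplex with vertices in increasing order. Then dim K = 2 and the simplices of K are:

  0-simplices (9): [0], [1], [2], [3], [4], [5], [6], [7], [8]
  1-simplices (27): (27 of them)
  2-simplices (18): [0,1,2], [0,1,3], [0,2,7], [0,3,4], [0,4,5], [0,5,7], [1,2,4], [1,3,6], [1,4,5], [1,5,6], [2,4,8], [2,6,7], [2,6,8], [3,4,8], [3,6,7], [3,7,8], [5,6,8], [5,7,8]

so the chain groups are C_0 ≅ Z^9, C_1 ≅ Z^27, C_2 ≅ Z^18.

Boundary ∂_1: C_1 → C_0 is given by ∂[p,q] = [q] − [p]. For instance
  ∂[1,2] = [2] − [1].
The 9×27 boundary matrix has rank 8 and Smith normal form diag(1,1,1,1,1,1,1,1).

∂_2: C_2 → C_1 sends each 2-simplex [p,q,r] to [q,r] − [p,r] + [p,q]. For instance
  ∂[1,4,5] = [4,5] − [1,5] + [1,4],
  ∂[0,5,7] = [5,7] − [0,7] + [0,5].
This gives a 27×18 integer matrix of rank 18; reducing to Smith normal form yields diagonal entries (1,1,1,1,1,1,1,1,1,1,1,1,1,1,1,1,1,2).

Now H_k = ker ∂_k / im ∂_{k+1}, so:

  H_0: rank C_0 − rank ∂_1 = 9 − 8 = 1, and the invariant factors of ∂_1 are all 1, so H_0 ≅ Z.
  H_1: rank ker ∂_1 − rank ∂_2 = (27 − 8) − 18 = 1, and ∂_2 has invariant factor 2 > 1, so H_1 ≅ Z ⊕ Z/2.
  H_2: rank ker ∂_2 − rank ∂_3 = (18 − 18) − 0 = 0, and there is no ∂_3, so H_2 ≅ 0.

(K is a triangulation of the Klein bottle.)

H_0 = Z,  H_1 = Z ⊕ Z/2,  H_2 = 0.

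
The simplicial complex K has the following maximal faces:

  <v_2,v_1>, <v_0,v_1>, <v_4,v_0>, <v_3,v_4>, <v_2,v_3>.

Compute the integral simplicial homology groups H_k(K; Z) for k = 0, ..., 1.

H_0 = Z,  H_1 = Z.

Take the total order v_0 < v_1 < v_2 < v_3 < v_4 on the vertex set. Then K (dimension 1) consists of the simplices:

  0-simplices (5): [v_0], [v_1], [v_2], [v_3], [v_4]
  1-simplices (5): [v_0,v_1], [v_0,v_4], [v_1,v_2], [v_2,v_3], [v_3,v_4]

so the chain groups are C_0 ≅ Z^5, C_1 ≅ Z^5.

The boundary map ∂_1: C_1 → C_0 maps an edge to its endpoints' difference, ∂[p,q] = q − p. For instance
  ∂[v_1,v_2] = [v_2] − [v_1].
The resulting 5×5 matrix has rank 4, and its Smith normal form has invariant factors (1,1,1,1).

Reading off H_k = ker ∂_k / im ∂_{k+1}:

  H_0: rank C_0 − rank ∂_1 = 5 − 4 = 1, and the invariant factors of ∂_1 are all 1, so H_0 ≅ Z.
  H_1: rank ker ∂_1 − rank ∂_2 = (5 − 4) − 0 = 1, and there is no ∂_2, so H_1 ≅ Z.

As a check, the Euler characteristic is 5 − 5 = 0, which agrees with 1 − 1 = 0.
(K is a triangulation of the circle S^1.)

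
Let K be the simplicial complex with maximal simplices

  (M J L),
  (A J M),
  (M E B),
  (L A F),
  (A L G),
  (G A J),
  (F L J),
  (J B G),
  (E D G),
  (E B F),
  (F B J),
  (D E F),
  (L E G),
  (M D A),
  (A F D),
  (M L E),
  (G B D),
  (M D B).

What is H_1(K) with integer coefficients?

H_1 ≅ Z ⊕ Z/2Z.

Take the total order A < B < D < E < F < G < J < L < M on the vertex set. Then K (dimension 2) consists of the simplices:

  0-simplices (9): A, B, D, E, F, G, J, L, M
  1-simplices (27): AD, AF, AG, AJ, AL, AM, BD, BE, BF, BG, BJ, BM, DE, DF, DG, DM, EF, EG, EL, EM, FJ, FL, GJ, GL, JL, JM, LM
  2-simplices (18): ADF, ADM, AFL, AGJ, AGL, AJM, BDG, BDM, BEF, BEM, BFJ, BGJ, DEF, DEG, EGL, ELM, FJL, JLM

giving chain groups C_0 ≅ Z^9, C_1 ≅ Z^27, C_2 ≅ Z^18.

∂_1: C_1 → C_0 is given by ∂[p,q] = [q] − [p]. For instance
  ∂GL = L − G.
As a 9×27 matrix over Z this has rank 8, with invariant factors (1,1,1,1,1,1,1,1).

∂_2: C_2 → C_1 maps a triangle to the signed sum of its edges. For instance
  ∂AFL = FL − AL + AF,
  ∂BEF = EF − BF + BE.
The resulting 27×18 matrix has rank 18, and its Smith normal form has invariant factors (1,1,1,1,1,1,1,1,1,1,1,1,1,1,1,1,1,2).

Computing H_k = (kernel of ∂_k) / (image of ∂_{k+1}):

  H_1: rank ker ∂_1 − rank ∂_2 = (27 − 8) − 18 = 1, and ∂_2 has invariant factor 2 > 1, so H_1 = Z ⊕ Z/2Z.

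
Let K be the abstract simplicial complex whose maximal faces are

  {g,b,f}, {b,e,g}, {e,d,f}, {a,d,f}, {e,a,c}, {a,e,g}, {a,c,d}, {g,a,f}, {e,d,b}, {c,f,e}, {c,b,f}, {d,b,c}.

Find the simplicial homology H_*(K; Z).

H_0 ≅ Z,  H_1 ≅ Z/2,  H_2 = 0.

Fix the vertex order a < b < c < d < e < f < g and write every simplex with vertices in increasing order. Then dim K = 2 and the simplices of K are:

  0-simplices (7): a, b, c, d, e, f, g
  1-simplices (18): ac, ad, ae, af, ag, bc, bd, be, bf, bg, cd, ce, cf, de, df, ef, eg, fg
  2-simplices (12): acd, ace, adf, aeg, afg, bcd, bcf, bde, beg, bfg, cef, def

giving chain groups C_0 ≅ Z^7, C_1 ≅ Z^18, C_2 ≅ Z^12.

The boundary map ∂_1: C_1 → C_0 maps an edge to its endpoints' difference, ∂[p,q] = q − p. For instance
  ∂cf = f − c.
The 7×18 boundary matrix has rank 6 and Smith normal form diag(1,1,1,1,1,1).

∂_2: C_2 → C_1 sends each 2-simplex [p,q,r] to [q,r] − [p,r] + [p,q]. For instance
  ∂beg = eg − bg + be,
  ∂bcd = cd − bd + bc.
The 18×12 boundary matrix has rank 12 and Smith normal form diag(1,1,1,1,1,1,1,1,1,1,1,2).

From H_k ≅ ker(∂_k) / im(∂_{k+1}) we obtain:

  H_0: rank C_0 − rank ∂_1 = 7 − 6 = 1, and the invariant factors of ∂_1 are all 1, so H_0 = Z.
  H_1: rank ker ∂_1 − rank ∂_2 = (18 − 6) − 12 = 0, and ∂_2 has invariant factor 2 > 1, so H_1 = Z/2.
  H_2: rank ker ∂_2 − rank ∂_3 = (12 − 12) − 0 = 0, and there is no ∂_3, so H_2 = 0.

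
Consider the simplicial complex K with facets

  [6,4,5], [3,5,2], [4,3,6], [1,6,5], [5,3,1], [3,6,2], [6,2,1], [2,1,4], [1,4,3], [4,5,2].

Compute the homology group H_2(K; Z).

H_2 ≅ 0.

Take the total order 1 < 2 < 3 < 4 < 5 < 6 on the vertex set. Then K (dimension 2) consists of the simplices:

  0-simplices (6): [1], [2], [3], [4], [5], [6]
  1-simplices (15): [1,2], [1,3], [1,4], [1,5], [1,6], [2,3], [2,4], [2,5], [2,6], [3,4], [3,5], [3,6], [4,5], [4,6], [5,6]
  2-simplices (10): [1,2,4], [1,2,6], [1,3,4], [1,3,5], [1,5,6], [2,3,5], [2,3,6], [2,4,5], [3,4,6], [4,5,6]

Hence C_0 ≅ Z^6, C_1 ≅ Z^15, C_2 ≅ Z^10.

Boundary ∂_1: C_1 → C_0 is given by ∂[p,q] = [q] − [p].
This gives a 6×15 integer matrix of rank 5; reducing to Smith normal form yields diagonal entries (1,1,1,1,1).

∂_2: C_2 → C_1 maps a triangle to the signed sum of its edges. For instance
  ∂[1,2,4] = [2,4] − [1,4] + [1,2],
  ∂[1,2,6] = [2,6] − [1,6] + [1,2].
This gives a 15×10 integer matrix of rank 10; reducing to Smith normal form yields diagonal entries (1,1,1,1,1,1,1,1,1,2).

Reading off H_k = ker ∂_k / im ∂_{k+1}:

  H_2: rank ker ∂_2 − rank ∂_3 = (10 − 10) − 0 = 0, and there is no ∂_3, so H_2 = 0.

(K is a triangulation of the real projective plane RP^2.)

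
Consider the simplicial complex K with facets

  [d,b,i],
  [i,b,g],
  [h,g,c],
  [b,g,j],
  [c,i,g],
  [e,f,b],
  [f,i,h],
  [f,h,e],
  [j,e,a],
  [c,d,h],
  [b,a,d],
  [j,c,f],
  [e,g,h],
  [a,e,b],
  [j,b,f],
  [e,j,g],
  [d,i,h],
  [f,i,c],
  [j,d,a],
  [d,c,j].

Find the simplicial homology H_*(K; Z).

H_0 ≅ Z,  H_1 ≅ Z ⊕ Z/2,  H_2 = 0.

Fix the vertex order a < b < c < d < e < f < g < h < i < j and write every simplex with vertices in increasing order. Then dim K = 2 and the simplices of K are:

  0-simplices (10): a, b, c, d, e, f, g, h, i, j
  1-simplices (30): ab, ad, ae, aj, bd, be, bf, bg, bi, bj, cd, cf, cg, ch, ci, cj, dh, di, dj, ef, eg, eh, ej, fh, fi, fj, gh, gi, gj, hi
  2-simplices (20): abd, abe, adj, aej, bdi, bef, bfj, bgi, bgj, cdh, cdj, cfi, cfj, cgh, cgi, dhi, efh, egh, egj, fhi

giving chain groups C_0 ≅ Z^10, C_1 ≅ Z^30, C_2 ≅ Z^20.

∂_1: C_1 → C_0 sends each edge [p,q] (with p < q) to q − p. For instance
  ∂gi = i − g.
The 10×30 boundary matrix has rank 9 and Smith normal form diag(1,1,1,1,1,1,1,1,1).

The boundary map ∂_2: C_2 → C_1 acts by ∂[p,q,r] = [q,r] − [p,r] + [p,q]. For instance
  ∂cfj = fj − cj + cf,
  ∂abe = be − ae + ab.
As a 30×20 matrix over Z this has rank 20, with invariant factors (1,1,1,1,1,1,1,1,1,1,1,1,1,1,1,1,1,1,1,2).

Computing H_k = (kernel of ∂_k) / (image of ∂_{k+1}):

  H_0: rank C_0 − rank ∂_1 = 10 − 9 = 1, and the invariant factors of ∂_1 are all 1, so H_0 ≅ Z.
  H_1: rank ker ∂_1 − rank ∂_2 = (30 − 9) − 20 = 1, and ∂_2 has invariant factor 2 > 1, so H_1 ≅ Z ⊕ Z/2.
  H_2: rank ker ∂_2 − rank ∂_3 = (20 − 20) − 0 = 0, and there is no ∂_3, so H_2 ≅ 0.

As a check, the Euler characteristic is 10 − 30 + 20 = 0, which agrees with 1 − 1 + 0 = 0.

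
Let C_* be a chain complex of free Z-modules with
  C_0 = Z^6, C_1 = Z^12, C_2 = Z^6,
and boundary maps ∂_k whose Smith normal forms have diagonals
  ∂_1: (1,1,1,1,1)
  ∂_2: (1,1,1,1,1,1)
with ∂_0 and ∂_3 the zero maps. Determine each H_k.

H_0 = Z,  H_1 = Z,  H_2 = 0.

H_0: b_0 = 6 − 0 − 5 = 1; torsion from ∂_1 factors > 1: none. So H_0 = Z.
H_1: b_1 = 12 − 5 − 6 = 1; torsion from ∂_2 factors > 1: none. So H_1 = Z.
H_2: b_2 = 6 − 6 − 0 = 0; torsion from ∂_3 factors > 1: none. So H_2 = 0.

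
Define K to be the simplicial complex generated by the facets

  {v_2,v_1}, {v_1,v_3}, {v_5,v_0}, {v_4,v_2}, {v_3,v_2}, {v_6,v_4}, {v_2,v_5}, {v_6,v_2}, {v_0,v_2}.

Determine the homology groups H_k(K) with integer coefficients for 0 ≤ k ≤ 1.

H_0 ≅ Z,  H_1 ≅ Z^3.

Fix the vertex order v_0 < v_1 < v_2 < v_3 < v_4 < v_5 < v_6 and write every simplex with vertices in increasing order. Then dim K = 1 and the simplices of K are:

  0-simplices (7): [v_0], [v_1], [v_2], [v_3], [v_4], [v_5], [v_6]
  1-simplices (9): [v_0,v_2], [v_0,v_5], [v_1,v_2], [v_1,v_3], [v_2,v_3], [v_2,v_4], [v_2,v_5], [v_2,v_6], [v_4,v_6]

Hence C_0 ≅ Z^7, C_1 ≅ Z^9.

∂_1: C_1 → C_0 sends each edge [p,q] (with p < q) to q − p. For instance
  ∂[v_4,v_6] = [v_6] − [v_4].
As a 7×9 matrix over Z this has rank 6, with invariant factors (1,1,1,1,1,1).

From H_k ≅ ker(∂_k) / im(∂_{k+1}) we obtain:

  H_0: rank C_0 − rank ∂_1 = 7 − 6 = 1, and the invariant factors of ∂_1 are all 1, so H_0 ≅ Z.
  H_1: rank ker ∂_1 − rank ∂_2 = (9 − 6) − 0 = 3, and there is no ∂_2, so H_1 ≅ Z^3.

(K is a triangulation of a wedge of 3 circles.)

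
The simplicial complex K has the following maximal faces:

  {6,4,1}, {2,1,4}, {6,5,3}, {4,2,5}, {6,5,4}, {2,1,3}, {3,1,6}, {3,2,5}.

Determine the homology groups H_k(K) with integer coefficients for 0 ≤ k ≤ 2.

Take the total order 1 < 2 < 3 < 4 < 5 < 6 on the vertex set. Then K (dimension 2) consists of the simplices:

  0-simplices (6): [1], [2], [3], [4], [5], [6]
  1-simplices (12): [1,2], [1,3], [1,4], [1,6], [2,3], [2,4], [2,5], [3,5], [3,6], [4,5], [4,6], [5,6]
  2-simplices (8): [1,2,3], [1,2,4], [1,3,6], [1,4,6], [2,3,5], [2,4,5], [3,5,6], [4,5,6]

Hence C_0 ≅ Z^6, C_1 ≅ Z^12, C_2 ≅ Z^8.

∂_1: C_1 → C_0 sends each edge [p,q] (with p < q) to q − p. For instance
  ∂[2,4] = [4] − [2].
This gives a 6×12 integer matrix of rank 5; reducing to Smith normal form yields diagonal entries (1,1,1,1,1).

Boundary ∂_2: C_2 → C_1 acts by ∂[p,q,r] = [q,r] − [p,r] + [p,q]. For instance
  ∂[1,2,3] = [2,3] − [1,3] + [1,2],
  ∂[4,5,6] = [5,6] − [4,6] + [4,5].
This gives a 12×8 integer matrix of rank 7; reducing to Smith normal form yields diagonal entries (1,1,1,1,1,1,1).

From H_k ≅ ker(∂_k) / im(∂_{k+1}) we obtain:

  H_0: rank C_0 − rank ∂_1 = 6 − 5 = 1, and the invariant factors of ∂_1 are all 1, so H_0 = Z.
  H_1: rank ker ∂_1 − rank ∂_2 = (12 − 5) − 7 = 0, and the invariant factors of ∂_2 are all 1, so H_1 = 0.
  H_2: rank ker ∂_2 − rank ∂_3 = (8 − 7) − 0 = 1, and there is no ∂_3, so H_2 = Z.

(K is a triangulation of the 2-sphere S^2.)

H_0 ≅ Z,  H_1 = 0,  H_2 ≅ Z.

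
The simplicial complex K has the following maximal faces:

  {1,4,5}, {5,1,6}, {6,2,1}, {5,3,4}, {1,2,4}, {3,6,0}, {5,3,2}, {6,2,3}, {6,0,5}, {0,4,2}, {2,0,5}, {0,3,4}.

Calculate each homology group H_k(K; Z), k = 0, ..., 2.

We work with the vertex ordering 0 < 1 < 2 < 3 < 4 < 5 < 6. The simplices of K, each written with vertices in increasing order, are:

  0-simplices (7): [0], [1], [2], [3], [4], [5], [6]
  1-simplices (18): [0,2], [0,3], [0,4], [0,5], [0,6], [1,2], [1,4], [1,5], [1,6], [2,3], [2,4], [2,5], [2,6], [3,4], [3,5], [3,6], [4,5], [5,6]
  2-simplices (12): [0,2,4], [0,2,5], [0,3,4], [0,3,6], [0,5,6], [1,2,4], [1,2,6], [1,4,5], [1,5,6], [2,3,5], [2,3,6], [3,4,5]

giving chain groups C_0 ≅ Z^7, C_1 ≅ Z^18, C_2 ≅ Z^12.

∂_1: C_1 → C_0 is given by ∂[p,q] = [q] − [p]. For instance
  ∂[3,5] = [5] − [3].
As a 7×18 matrix over Z this has rank 6, with invariant factors (1,1,1,1,1,1).

The boundary map ∂_2: C_2 → C_1 acts by ∂[p,q,r] = [q,r] − [p,r] + [p,q]. For instance
  ∂[0,3,6] = [3,6] − [0,6] + [0,3],
  ∂[0,5,6] = [5,6] − [0,6] + [0,5].
The resulting 18×12 matrix has rank 12, and its Smith normal form has invariant factors (1,1,1,1,1,1,1,1,1,1,1,2).

Reading off H_k = ker ∂_k / im ∂_{k+1}:

  H_0: rank C_0 − rank ∂_1 = 7 − 6 = 1, and the invariant factors of ∂_1 are all 1, so H_0 = Z.
  H_1: rank ker ∂_1 − rank ∂_2 = (18 − 6) − 12 = 0, and ∂_2 has invariant factor 2 > 1, so H_1 = Z/2Z.
  H_2: rank ker ∂_2 − rank ∂_3 = (12 − 12) − 0 = 0, and there is no ∂_3, so H_2 = 0.

As a check, the Euler characteristic is 7 − 18 + 12 = 1, which agrees with 1 − 0 + 0 = 1.
(K is a triangulation of the real projective plane RP^2.)

H_0 = Z,  H_1 = Z/2Z,  H_2 = 0.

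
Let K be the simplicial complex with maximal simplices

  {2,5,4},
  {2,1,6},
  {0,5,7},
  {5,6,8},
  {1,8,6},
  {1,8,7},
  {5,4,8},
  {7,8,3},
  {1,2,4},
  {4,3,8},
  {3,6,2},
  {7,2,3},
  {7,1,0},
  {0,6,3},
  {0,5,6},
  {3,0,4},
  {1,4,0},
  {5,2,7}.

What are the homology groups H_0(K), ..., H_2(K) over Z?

We work with the vertex ordering 0 < 1 < 2 < 3 < 4 < 5 < 6 < 7 < 8. The simplices of K, each written with vertices in increasing order, are:

  0-simplices (9): [0], [1], [2], [3], [4], [5], [6], [7], [8]
  1-simplices (27): (27 of them)
  2-simplices (18): [0,1,4], [0,1,7], [0,3,4], [0,3,6], [0,5,6], [0,5,7], [1,2,4], [1,2,6], [1,6,8], [1,7,8], [2,3,6], [2,3,7], [2,4,5], [2,5,7], [3,4,8], [3,7,8], [4,5,8], [5,6,8]

Hence C_0 ≅ Z^9, C_1 ≅ Z^27, C_2 ≅ Z^18.

∂_1: C_1 → C_0 sends each edge [p,q] (with p < q) to q − p. For instance
  ∂[1,8] = [8] − [1].
As a 9×27 matrix over Z this has rank 8, with invariant factors (1,1,1,1,1,1,1,1).

Boundary ∂_2: C_2 → C_1 maps a triangle to the signed sum of its edges. For instance
  ∂[2,4,5] = [4,5] − [2,5] + [2,4],
  ∂[0,3,6] = [3,6] − [0,6] + [0,3].
This gives a 27×18 integer matrix of rank 17; reducing to Smith normal form yields diagonal entries (1,1,1,1,1,1,1,1,1,1,1,1,1,1,1,1,1).

From H_k ≅ ker(∂_k) / im(∂_{k+1}) we obtain:

  H_0: rank C_0 − rank ∂_1 = 9 − 8 = 1, and the invariant factors of ∂_1 are all 1, so H_0 ≅ Z.
  H_1: rank ker ∂_1 − rank ∂_2 = (27 − 8) − 17 = 2, and the invariant factors of ∂_2 are all 1, so H_1 ≅ Z^2.
  H_2: rank ker ∂_2 − rank ∂_3 = (18 − 17) − 0 = 1, and there is no ∂_3, so H_2 ≅ Z.

H_0 ≅ Z,  H_1 ≅ Z^2,  H_2 ≅ Z.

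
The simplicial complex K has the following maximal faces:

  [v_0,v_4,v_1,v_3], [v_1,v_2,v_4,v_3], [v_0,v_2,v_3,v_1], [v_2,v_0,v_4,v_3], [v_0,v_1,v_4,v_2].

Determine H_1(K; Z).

Fix the vertex order v_0 < v_1 < v_2 < v_3 < v_4 and write every simplex with vertices in increasing order. Then dim K = 3 and the simplices of K are:

  0-simplices (5): [v_0], [v_1], [v_2], [v_3], [v_4]
  1-simplices (10): [v_0,v_1], [v_0,v_2], [v_0,v_3], [v_0,v_4], [v_1,v_2], [v_1,v_3], [v_1,v_4], [v_2,v_3], [v_2,v_4], [v_3,v_4]
  2-simplices (10): [v_0,v_1,v_2], [v_0,v_1,v_3], [v_0,v_1,v_4], [v_0,v_2,v_3], [v_0,v_2,v_4], [v_0,v_3,v_4], [v_1,v_2,v_3], [v_1,v_2,v_4], [v_1,v_3,v_4], [v_2,v_3,v_4]
  3-simplices (5): [v_0,v_1,v_2,v_3], [v_0,v_1,v_2,v_4], [v_0,v_1,v_3,v_4], [v_0,v_2,v_3,v_4], [v_1,v_2,v_3,v_4]

giving chain groups C_0 ≅ Z^5, C_1 ≅ Z^10, C_2 ≅ Z^10, C_3 ≅ Z^5.

Boundary ∂_1: C_1 → C_0 sends each edge [p,q] (with p < q) to q − p. For instance
  ∂[v_0,v_3] = [v_3] − [v_0].
The 5×10 boundary matrix has rank 4 and Smith normal form diag(1,1,1,1).

The boundary map ∂_2: C_2 → C_1 sends each 2-simplex [p,q,r] to [q,r] − [p,r] + [p,q]. For instance
  ∂[v_0,v_1,v_4] = [v_1,v_4] − [v_0,v_4] + [v_0,v_1],
  ∂[v_1,v_3,v_4] = [v_3,v_4] − [v_1,v_4] + [v_1,v_3].
The 10×10 boundary matrix has rank 6 and Smith normal form diag(1,1,1,1,1,1).

∂_3: C_3 → C_2 sends each 3-simplex σ to the alternating sum Σ_i (−1)^i (σ with its i-th vertex removed). For instance
  ∂[v_1,v_2,v_3,v_4] = [v_2,v_3,v_4] − [v_1,v_3,v_4] + [v_1,v_2,v_4] − [v_1,v_2,v_3],
  ∂[v_0,v_1,v_2,v_3] = [v_1,v_2,v_3] − [v_0,v_2,v_3] + [v_0,v_1,v_3] − [v_0,v_1,v_2].
This gives a 10×5 integer matrix of rank 4; reducing to Smith normal form yields diagonal entries (1,1,1,1).

From H_k ≅ ker(∂_k) / im(∂_{k+1}) we obtain:

  H_1: rank ker ∂_1 − rank ∂_2 = (10 − 4) − 6 = 0, and the invariant factors of ∂_2 are all 1, so H_1 ≅ 0.

(K is a triangulation of the 3-sphere S^3.)

H_1 = 0.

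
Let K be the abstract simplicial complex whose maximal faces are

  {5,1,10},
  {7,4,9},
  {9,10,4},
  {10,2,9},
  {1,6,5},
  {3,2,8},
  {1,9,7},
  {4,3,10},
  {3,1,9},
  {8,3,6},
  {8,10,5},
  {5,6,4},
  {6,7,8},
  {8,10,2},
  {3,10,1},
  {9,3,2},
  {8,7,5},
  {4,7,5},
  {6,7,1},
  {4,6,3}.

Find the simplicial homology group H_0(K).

Order the vertices as 1 < 2 < 3 < 4 < 5 < 6 < 7 < 8 < 9 < 10. Listing each simplex with vertices in this order, K has dimension 2 with simplices:

  0-simplices (10): [1], [2], [3], [4], [5], [6], [7], [8], [9], [10]
  1-simplices (30): (30 of them)
  2-simplices (20): (20 of them)

so the chain groups are C_0 ≅ Z^10, C_1 ≅ Z^30, C_2 ≅ Z^20.

The boundary map ∂_1: C_1 → C_0 is given by ∂[p,q] = [q] − [p]. For instance
  ∂[9,10] = [10] − [9].
As a 10×30 matrix over Z this has rank 9, with invariant factors (1,1,1,1,1,1,1,1,1).

∂_2: C_2 → C_1 acts by ∂[p,q,r] = [q,r] − [p,r] + [p,q]. For instance
  ∂[4,5,7] = [5,7] − [4,7] + [4,5],
  ∂[2,3,9] = [3,9] − [2,9] + [2,3].
The 30×20 boundary matrix has rank 20 and Smith normal form diag(1,1,1,1,1,1,1,1,1,1,1,1,1,1,1,1,1,1,1,2).

Computing H_k = (kernel of ∂_k) / (image of ∂_{k+1}):

  H_0: rank C_0 − rank ∂_1 = 10 − 9 = 1, and the invariant factors of ∂_1 are all 1, so H_0 ≅ Z.

(K is a triangulation of the Klein bottle.)

H_0 = Z.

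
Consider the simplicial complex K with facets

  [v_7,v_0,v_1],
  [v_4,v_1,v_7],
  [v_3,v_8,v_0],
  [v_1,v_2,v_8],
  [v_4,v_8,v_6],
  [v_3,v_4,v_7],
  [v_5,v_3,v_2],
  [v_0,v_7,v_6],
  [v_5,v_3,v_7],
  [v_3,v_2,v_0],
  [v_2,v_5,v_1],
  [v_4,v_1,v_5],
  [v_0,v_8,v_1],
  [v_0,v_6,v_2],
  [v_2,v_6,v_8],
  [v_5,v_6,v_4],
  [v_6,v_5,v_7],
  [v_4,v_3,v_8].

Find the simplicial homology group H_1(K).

H_1 = Z ⊕ Z/2.

Take the total order v_0 < v_1 < v_2 < v_3 < v_4 < v_5 < v_6 < v_7 < v_8 on the vertex set. Then K (dimension 2) consists of the simplices:

  0-simplices (9): [v_0], [v_1], [v_2], [v_3], [v_4], [v_5], [v_6], [v_7], [v_8]
  1-simplices (27): (27 of them)
  2-simplices (18): (18 of them)

giving chain groups C_0 ≅ Z^9, C_1 ≅ Z^27, C_2 ≅ Z^18.

Boundary ∂_1: C_1 → C_0 is given by ∂[p,q] = [q] − [p]. For instance
  ∂[v_4,v_7] = [v_7] − [v_4].
The resulting 9×27 matrix has rank 8, and its Smith normal form has invariant factors (1,1,1,1,1,1,1,1).

∂_2: C_2 → C_1 maps a triangle to the signed sum of its edges. For instance
  ∂[v_2,v_3,v_5] = [v_3,v_5] − [v_2,v_5] + [v_2,v_3],
  ∂[v_2,v_6,v_8] = [v_6,v_8] − [v_2,v_8] + [v_2,v_6].
This gives a 27×18 integer matrix of rank 18; reducing to Smith normal form yields diagonal entries (1,1,1,1,1,1,1,1,1,1,1,1,1,1,1,1,1,2).

Reading off H_k = ker ∂_k / im ∂_{k+1}:

  H_1: rank ker ∂_1 − rank ∂_2 = (27 − 8) − 18 = 1, and ∂_2 has invariant factor 2 > 1, so H_1 = Z ⊕ Z/2.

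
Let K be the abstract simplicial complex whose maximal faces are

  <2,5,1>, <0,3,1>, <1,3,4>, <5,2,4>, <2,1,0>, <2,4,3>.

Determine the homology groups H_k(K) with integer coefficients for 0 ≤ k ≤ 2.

Fix the vertex order 0 < 1 < 2 < 3 < 4 < 5 and write every simplex with vertices in increasing order. Then dim K = 2 and the simplices of K are:

  0-simplices (6): [0], [1], [2], [3], [4], [5]
  1-simplices (12): [0,1], [0,2], [0,3], [1,2], [1,3], [1,4], [1,5], [2,3], [2,4], [2,5], [3,4], [4,5]
  2-simplices (6): [0,1,2], [0,1,3], [1,2,5], [1,3,4], [2,3,4], [2,4,5]

Hence C_0 ≅ Z^6, C_1 ≅ Z^12, C_2 ≅ Z^6.

The boundary map ∂_1: C_1 → C_0 maps an edge to its endpoints' difference, ∂[p,q] = q − p.
The resulting 6×12 matrix has rank 5, and its Smith normal form has invariant factors (1,1,1,1,1).

Boundary ∂_2: C_2 → C_1 sends each 2-simplex [p,q,r] to [q,r] − [p,r] + [p,q]. For instance
  ∂[2,3,4] = [3,4] − [2,4] + [2,3],
  ∂[1,3,4] = [3,4] − [1,4] + [1,3].
As a 12×6 matrix over Z this has rank 6, with invariant factors (1,1,1,1,1,1).

Computing H_k = (kernel of ∂_k) / (image of ∂_{k+1}):

  H_0: rank C_0 − rank ∂_1 = 6 − 5 = 1, and the invariant factors of ∂_1 are all 1, so H_0 = Z.
  H_1: rank ker ∂_1 − rank ∂_2 = (12 − 5) − 6 = 1, and the invariant factors of ∂_2 are all 1, so H_1 = Z.
  H_2: rank ker ∂_2 − rank ∂_3 = (6 − 6) − 0 = 0, and there is no ∂_3, so H_2 = 0.

As a check, the Euler characteristic is 6 − 12 + 6 = 0, which agrees with 1 − 1 + 0 = 0.
(K is a triangulation of the cylinder S^1 x I.)

H_0 ≅ Z,  H_1 ≅ Z,  H_2 = 0.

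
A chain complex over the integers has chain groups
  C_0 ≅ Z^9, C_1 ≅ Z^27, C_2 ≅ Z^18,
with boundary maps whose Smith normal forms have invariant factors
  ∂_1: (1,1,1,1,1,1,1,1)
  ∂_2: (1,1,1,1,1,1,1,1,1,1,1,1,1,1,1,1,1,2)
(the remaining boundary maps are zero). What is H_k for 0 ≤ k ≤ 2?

H_0: b_0 = 9 − 0 − 8 = 1; torsion from ∂_1 factors > 1: none. So H_0 ≅ Z.
H_1: b_1 = 27 − 8 − 18 = 1; torsion from ∂_2 factors > 1: [2]. So H_1 ≅ Z × Z/2.
H_2: b_2 = 18 − 18 − 0 = 0; torsion from ∂_3 factors > 1: none. So H_2 ≅ 0.

H_0 ≅ Z,  H_1 ≅ Z × Z/2,  H_2 = 0.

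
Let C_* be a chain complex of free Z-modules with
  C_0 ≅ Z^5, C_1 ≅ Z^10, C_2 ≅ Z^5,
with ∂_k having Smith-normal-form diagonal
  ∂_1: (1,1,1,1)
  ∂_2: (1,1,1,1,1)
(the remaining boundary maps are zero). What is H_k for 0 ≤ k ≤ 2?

H_0 = Z,  H_1 = Z,  H_2 = 0.

H_0: b_0 = 5 − 0 − 4 = 1; torsion from ∂_1 factors > 1: none. So H_0 = Z.
H_1: b_1 = 10 − 4 − 5 = 1; torsion from ∂_2 factors > 1: none. So H_1 = Z.
H_2: b_2 = 5 − 5 − 0 = 0; torsion from ∂_3 factors > 1: none. So H_2 = 0.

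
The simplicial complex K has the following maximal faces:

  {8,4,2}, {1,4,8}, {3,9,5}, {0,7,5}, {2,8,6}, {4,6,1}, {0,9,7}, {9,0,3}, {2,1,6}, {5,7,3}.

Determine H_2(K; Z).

Order the vertices as 0 < 1 < 2 < 3 < 4 < 5 < 6 < 7 < 8 < 9. Listing each simplex with vertices in this order, K has dimension 2 with simplices:

  0-simplices (10): [0], [1], [2], [3], [4], [5], [6], [7], [8], [9]
  1-simplices (20): [0,3], [0,5], [0,7], [0,9], [1,2], [1,4], [1,6], [1,8], [2,4], [2,6], [2,8], [3,5], [3,7], [3,9], [4,6], [4,8], [5,7], [5,9], [6,8], [7,9]
  2-simplices (10): [0,3,9], [0,5,7], [0,7,9], [1,2,6], [1,4,6], [1,4,8], [2,4,8], [2,6,8], [3,5,7], [3,5,9]

giving chain groups C_0 ≅ Z^10, C_1 ≅ Z^20, C_2 ≅ Z^10.

∂_1: C_1 → C_0 is given by ∂[p,q] = [q] − [p]. For instance
  ∂[0,9] = [9] − [0].
This gives a 10×20 integer matrix of rank 8; reducing to Smith normal form yields diagonal entries (1,1,1,1,1,1,1,1).

The boundary map ∂_2: C_2 → C_1 acts by ∂[p,q,r] = [q,r] − [p,r] + [p,q]. For instance
  ∂[1,4,8] = [4,8] − [1,8] + [1,4],
  ∂[2,6,8] = [6,8] − [2,8] + [2,6].
This gives a 20×10 integer matrix of rank 10; reducing to Smith normal form yields diagonal entries (1,1,1,1,1,1,1,1,1,1).

Now H_k = ker ∂_k / im ∂_{k+1}, so:

  H_2: rank ker ∂_2 − rank ∂_3 = (10 − 10) − 0 = 0, and there is no ∂_3, so H_2 = 0.

H_2 = 0.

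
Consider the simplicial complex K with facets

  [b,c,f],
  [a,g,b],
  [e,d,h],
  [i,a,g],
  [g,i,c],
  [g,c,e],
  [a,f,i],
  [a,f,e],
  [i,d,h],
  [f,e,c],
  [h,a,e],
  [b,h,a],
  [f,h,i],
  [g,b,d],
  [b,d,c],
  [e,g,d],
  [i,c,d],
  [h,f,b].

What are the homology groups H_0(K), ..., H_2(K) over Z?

H_0 ≅ Z,  H_1 ≅ Z ⊕ Z/2Z,  H_2 = 0.

K has 9 vertices, 27 edges, 18 triangles.
rank ∂_0 = 0, rank ∂_1 = 8 ⇒ b_0 = 9 − 0 − 8 = 1; all invariant factors of ∂_1 are 1 so no torsion. So H_0 = Z.
rank ∂_1 = 8, rank ∂_2 = 18 ⇒ b_1 = 27 − 8 − 18 = 1; ∂_2 has invariant factor(s) [2] giving torsion. So H_1 = Z ⊕ Z/2Z.
rank ∂_2 = 18, rank ∂_3 = 0 ⇒ b_2 = 18 − 18 − 0 = 0. So H_2 = 0.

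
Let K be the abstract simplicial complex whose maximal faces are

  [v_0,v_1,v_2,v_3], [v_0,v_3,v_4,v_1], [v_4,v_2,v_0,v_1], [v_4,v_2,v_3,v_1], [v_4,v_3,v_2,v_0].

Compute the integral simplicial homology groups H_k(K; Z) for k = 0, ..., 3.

H_0 = Z,  H_1 = 0,  H_2 = 0,  H_3 = Z.

We work with the vertex ordering v_0 < v_1 < v_2 < v_3 < v_4. The simplices of K, each written with vertices in increasing order, are:

  0-simplices (5): [v_0], [v_1], [v_2], [v_3], [v_4]
  1-simplices (10): [v_0,v_1], [v_0,v_2], [v_0,v_3], [v_0,v_4], [v_1,v_2], [v_1,v_3], [v_1,v_4], [v_2,v_3], [v_2,v_4], [v_3,v_4]
  2-simplices (10): [v_0,v_1,v_2], [v_0,v_1,v_3], [v_0,v_1,v_4], [v_0,v_2,v_3], [v_0,v_2,v_4], [v_0,v_3,v_4], [v_1,v_2,v_3], [v_1,v_2,v_4], [v_1,v_3,v_4], [v_2,v_3,v_4]
  3-simplices (5): [v_0,v_1,v_2,v_3], [v_0,v_1,v_2,v_4], [v_0,v_1,v_3,v_4], [v_0,v_2,v_3,v_4], [v_1,v_2,v_3,v_4]

Hence C_0 ≅ Z^5, C_1 ≅ Z^10, C_2 ≅ Z^10, C_3 ≅ Z^5.

Boundary ∂_1: C_1 → C_0 sends each edge [p,q] (with p < q) to q − p. For instance
  ∂[v_2,v_3] = [v_3] − [v_2].
The resulting 5×10 matrix has rank 4, and its Smith normal form has invariant factors (1,1,1,1).

∂_2: C_2 → C_1 maps a triangle to the signed sum of its edges. For instance
  ∂[v_0,v_1,v_2] = [v_1,v_2] − [v_0,v_2] + [v_0,v_1],
  ∂[v_0,v_2,v_4] = [v_2,v_4] − [v_0,v_4] + [v_0,v_2].
The 10×10 boundary matrix has rank 6 and Smith normal form diag(1,1,1,1,1,1).

∂_3: C_3 → C_2 sends each 3-simplex σ to the alternating sum Σ_i (−1)^i (σ with its i-th vertex removed). For instance
  ∂[v_1,v_2,v_3,v_4] = [v_2,v_3,v_4] − [v_1,v_3,v_4] + [v_1,v_2,v_4] − [v_1,v_2,v_3],
  ∂[v_0,v_1,v_2,v_4] = [v_1,v_2,v_4] − [v_0,v_2,v_4] + [v_0,v_1,v_4] − [v_0,v_1,v_2].
The 10×5 boundary matrix has rank 4 and Smith normal form diag(1,1,1,1).

From H_k ≅ ker(∂_k) / im(∂_{k+1}) we obtain:

  H_0: rank C_0 − rank ∂_1 = 5 − 4 = 1, and the invariant factors of ∂_1 are all 1, so H_0 = Z.
  H_1: rank ker ∂_1 − rank ∂_2 = (10 − 4) − 6 = 0, and the invariant factors of ∂_2 are all 1, so H_1 = 0.
  H_2: rank ker ∂_2 − rank ∂_3 = (10 − 6) − 4 = 0, and the invariant factors of ∂_3 are all 1, so H_2 = 0.
  H_3: rank ker ∂_3 − rank ∂_4 = (5 − 4) − 0 = 1, and there is no ∂_4, so H_3 = Z.

(K is a triangulation of the 3-sphere S^3.)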